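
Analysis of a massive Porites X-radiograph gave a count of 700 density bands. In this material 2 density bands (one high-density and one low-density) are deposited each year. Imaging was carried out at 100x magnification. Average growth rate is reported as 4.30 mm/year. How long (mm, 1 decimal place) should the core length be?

1505.0 mm

Dividing by 2 density bands per year: 700 / 2 = 350 years.
Predicted length = 4.30 mm/year × 350 years = 1505.0 mm.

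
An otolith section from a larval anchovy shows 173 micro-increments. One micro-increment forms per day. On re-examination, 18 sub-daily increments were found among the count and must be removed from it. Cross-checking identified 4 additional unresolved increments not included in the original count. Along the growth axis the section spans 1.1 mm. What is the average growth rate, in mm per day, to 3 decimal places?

0.007 mm per day

Adjusted count: 173 − 18 + 4 = 159 micro-increments.
Extension rate ≈ 1.1 / 159 = 0.007 mm per day.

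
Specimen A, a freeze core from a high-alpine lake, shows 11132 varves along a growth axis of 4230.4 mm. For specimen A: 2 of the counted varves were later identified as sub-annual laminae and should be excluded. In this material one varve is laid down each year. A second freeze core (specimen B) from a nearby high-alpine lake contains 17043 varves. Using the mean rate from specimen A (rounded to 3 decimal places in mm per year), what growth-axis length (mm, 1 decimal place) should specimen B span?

6476.3 mm

Specimen A: adjusted count: 11132 − 2 = 11130 varves.
A: Extension rate ≈ 4230.4 / 11130 = 0.380 mm/yr.
B's length ≈ 0.380 × 17043 = 6476.3 mm.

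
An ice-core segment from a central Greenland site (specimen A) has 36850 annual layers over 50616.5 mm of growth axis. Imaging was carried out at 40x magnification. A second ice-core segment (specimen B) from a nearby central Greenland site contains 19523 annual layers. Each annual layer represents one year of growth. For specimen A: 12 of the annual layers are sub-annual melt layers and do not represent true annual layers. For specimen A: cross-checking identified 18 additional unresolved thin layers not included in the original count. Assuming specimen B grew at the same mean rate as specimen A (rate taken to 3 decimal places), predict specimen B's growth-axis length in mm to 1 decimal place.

26805.1 mm

Specimen A: after corrections the count is 36850 − 12 + 18 = 36856 annual layers.
A: Extension rate ≈ 50616.5 / 36856 = 1.373 mm per year.
B's length ≈ 1.373 × 19523 = 26805.1 mm.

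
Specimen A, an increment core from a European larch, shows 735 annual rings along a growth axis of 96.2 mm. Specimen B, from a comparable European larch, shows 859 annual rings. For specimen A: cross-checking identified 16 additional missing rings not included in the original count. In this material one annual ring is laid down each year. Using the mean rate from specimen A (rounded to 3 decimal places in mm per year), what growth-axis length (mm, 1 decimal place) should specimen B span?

Specimen A: true annual ring count = 735 + 16 = 751.
A: Mean rate = 96.2 mm / 751 years ≈ 0.128 mm/year.
For B, 0.128 mm/year × 859 years = 110.0 mm.

110.0 mm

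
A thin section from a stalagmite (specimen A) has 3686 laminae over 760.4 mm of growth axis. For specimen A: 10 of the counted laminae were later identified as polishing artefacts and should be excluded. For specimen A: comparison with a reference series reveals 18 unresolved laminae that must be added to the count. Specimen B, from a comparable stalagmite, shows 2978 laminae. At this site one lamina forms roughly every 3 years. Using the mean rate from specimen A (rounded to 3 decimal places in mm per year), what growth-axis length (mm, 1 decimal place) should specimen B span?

Specimen A: after corrections the count is 3686 − 10 + 18 = 3694 laminae.
Specimen A: at 3 years per lamina, 3694 × 3 = 11082 years.
A: Mean rate = 760.4 mm / 11082 years ≈ 0.069 mm/yr.
Specimen B: 2978 laminae at 3 years each span 2978 × 3 = 8934 years. For B, 0.069 mm/year × 8934 years = 616.4 mm.

616.4 mm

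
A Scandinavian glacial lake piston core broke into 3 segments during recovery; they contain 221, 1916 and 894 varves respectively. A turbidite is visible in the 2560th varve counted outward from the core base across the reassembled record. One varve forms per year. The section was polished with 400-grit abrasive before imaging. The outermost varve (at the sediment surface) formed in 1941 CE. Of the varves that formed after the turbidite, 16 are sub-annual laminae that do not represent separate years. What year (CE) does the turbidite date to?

Total varves = 221 + 1916 + 894 = 3031.
Between varve 2560 and the sediment surface there are 3031 − 2560 = 471 varves.
471 − 16 false = 455 true varves after the turbidite.
The varve at the sediment surface is 1941 CE, so the turbidite dates to 1941 − 455 = 1486 CE.

1486 CE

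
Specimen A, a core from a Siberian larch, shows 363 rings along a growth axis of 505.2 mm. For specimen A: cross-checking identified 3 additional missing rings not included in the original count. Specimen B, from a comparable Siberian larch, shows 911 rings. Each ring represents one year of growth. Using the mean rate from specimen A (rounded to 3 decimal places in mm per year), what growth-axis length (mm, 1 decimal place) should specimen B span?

1257.2 mm

Specimen A: after corrections the count is 363 + 3 = 366 rings.
A: Extension rate ≈ 505.2 / 366 = 1.380 mm per year.
B's length ≈ 1.380 × 911 = 1257.2 mm.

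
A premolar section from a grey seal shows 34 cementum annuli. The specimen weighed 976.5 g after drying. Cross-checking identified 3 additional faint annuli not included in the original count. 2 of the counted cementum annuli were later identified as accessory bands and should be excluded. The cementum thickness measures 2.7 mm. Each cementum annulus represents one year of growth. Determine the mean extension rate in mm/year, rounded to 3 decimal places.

0.077 mm/year

Adjusted count: 34 − 2 + 3 = 35 cementum annuli.
Extension rate ≈ 2.7 / 35 = 0.077 mm/year.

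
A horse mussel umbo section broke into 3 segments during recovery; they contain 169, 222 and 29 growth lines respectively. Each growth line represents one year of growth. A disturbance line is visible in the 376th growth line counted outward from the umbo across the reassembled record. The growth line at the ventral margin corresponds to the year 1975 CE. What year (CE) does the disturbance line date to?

Total growth lines = 169 + 222 + 29 = 420.
420 − 376 = 44 growth lines lie beyond the disturbance line toward the ventral margin.
1975 − 44 = 1931 CE.

1931 CE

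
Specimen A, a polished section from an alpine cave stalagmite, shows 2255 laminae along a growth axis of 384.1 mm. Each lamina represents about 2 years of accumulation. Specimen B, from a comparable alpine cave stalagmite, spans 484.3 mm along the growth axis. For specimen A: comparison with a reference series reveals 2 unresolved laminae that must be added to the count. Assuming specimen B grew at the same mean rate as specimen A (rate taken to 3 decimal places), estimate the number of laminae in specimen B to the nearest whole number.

Specimen A: correcting the raw count gives 2255 + 2 = 2257 true laminae.
Specimen A: at 2 years per lamina, 2257 × 2 = 4514 years.
A: 384.1 mm over 4514 years gives 384.1 / 4514 ≈ 0.085 mm/yr.
For B, 484.3 / 0.085 = 5697.65 years; at 2 years per lamina that is 5697.65 / 2 ≈ 2849 laminae.

2849 laminae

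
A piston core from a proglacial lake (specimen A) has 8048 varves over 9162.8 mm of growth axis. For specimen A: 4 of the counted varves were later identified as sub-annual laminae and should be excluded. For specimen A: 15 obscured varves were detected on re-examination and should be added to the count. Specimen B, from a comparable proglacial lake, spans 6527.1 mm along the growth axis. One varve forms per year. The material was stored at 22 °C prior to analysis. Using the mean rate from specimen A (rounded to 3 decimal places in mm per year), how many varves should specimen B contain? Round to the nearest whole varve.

Specimen A: true varve count = 8048 − 4 + 15 = 8059.
A: 9162.8 mm over 8059 years gives 9162.8 / 8059 ≈ 1.137 mm/yr.
B spans 6527.1 / 1.137 = 5740.63 years ≈ 5741 varves.

5741 varves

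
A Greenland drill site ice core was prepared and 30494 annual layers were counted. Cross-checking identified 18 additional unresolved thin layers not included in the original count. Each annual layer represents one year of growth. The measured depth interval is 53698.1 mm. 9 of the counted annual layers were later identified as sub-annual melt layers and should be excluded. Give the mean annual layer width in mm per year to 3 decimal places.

After corrections the count is 30494 − 9 + 18 = 30503 annual layers.
53698.1 mm over 30503 years gives 53698.1 / 30503 ≈ 1.760 mm per year.

1.760 mm per year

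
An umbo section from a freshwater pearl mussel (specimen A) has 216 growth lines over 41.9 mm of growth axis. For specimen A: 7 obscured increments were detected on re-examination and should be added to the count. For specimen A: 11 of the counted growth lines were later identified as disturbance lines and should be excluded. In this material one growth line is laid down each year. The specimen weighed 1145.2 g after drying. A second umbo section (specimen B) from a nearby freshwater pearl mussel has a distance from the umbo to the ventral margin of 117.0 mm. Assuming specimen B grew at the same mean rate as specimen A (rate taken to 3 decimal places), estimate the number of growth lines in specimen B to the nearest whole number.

591 growth lines

Specimen A: adjusted count: 216 − 11 + 7 = 212 growth lines.
A: 41.9 mm over 212 years gives 41.9 / 212 ≈ 0.198 mm per year.
For B, 117.0 / 0.198 = 590.91 years ≈ 591 growth lines.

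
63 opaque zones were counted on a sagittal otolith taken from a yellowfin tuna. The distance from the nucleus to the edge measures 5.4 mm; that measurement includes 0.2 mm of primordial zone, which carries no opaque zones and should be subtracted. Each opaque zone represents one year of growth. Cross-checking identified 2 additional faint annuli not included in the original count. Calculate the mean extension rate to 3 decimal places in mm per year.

After corrections the count is 63 + 2 = 65 opaque zones.
Net length = 5.4 − 0.2 = 5.2 mm.
Extension rate ≈ 5.2 / 65 = 0.080 mm per year.

0.080 mm per year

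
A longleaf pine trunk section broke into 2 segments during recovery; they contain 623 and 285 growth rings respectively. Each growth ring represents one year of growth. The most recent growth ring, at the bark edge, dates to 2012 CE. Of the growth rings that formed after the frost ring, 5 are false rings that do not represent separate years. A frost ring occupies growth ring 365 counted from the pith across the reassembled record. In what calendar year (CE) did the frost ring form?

1474 CE

Total growth rings = 623 + 285 = 908.
Between growth ring 365 and the bark edge there are 908 − 365 = 543 growth rings.
Removing the 5 false growth rings leaves 543 − 5 = 538 true growth rings beyond the frost ring.
Counting back 538 years from 2012 CE places the frost ring in 2012 − 538 = 1474 CE.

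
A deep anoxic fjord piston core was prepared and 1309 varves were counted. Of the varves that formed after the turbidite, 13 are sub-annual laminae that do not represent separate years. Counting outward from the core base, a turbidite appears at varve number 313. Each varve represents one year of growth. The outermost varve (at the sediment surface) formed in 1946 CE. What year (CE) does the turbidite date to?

963 CE

1309 − 313 = 996 varves lie beyond the turbidite toward the sediment surface.
Excluding 13 false varves: 996 − 13 = 983.
The varve at the sediment surface is 1946 CE, so the turbidite dates to 1946 − 983 = 963 CE.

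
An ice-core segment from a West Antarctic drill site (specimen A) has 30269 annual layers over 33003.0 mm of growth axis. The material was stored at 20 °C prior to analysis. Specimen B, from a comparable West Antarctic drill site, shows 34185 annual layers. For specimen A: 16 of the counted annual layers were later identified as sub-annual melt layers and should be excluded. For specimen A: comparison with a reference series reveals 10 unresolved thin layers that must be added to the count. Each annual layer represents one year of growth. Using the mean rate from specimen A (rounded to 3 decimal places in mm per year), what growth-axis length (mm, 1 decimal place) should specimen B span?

Specimen A: after corrections the count is 30269 − 16 + 10 = 30263 annual layers.
A: Mean rate = 33003.0 mm / 30263 years ≈ 1.091 mm/yr.
Length of B = 1.091 × 34185 = 37295.8 mm.

37295.8 mm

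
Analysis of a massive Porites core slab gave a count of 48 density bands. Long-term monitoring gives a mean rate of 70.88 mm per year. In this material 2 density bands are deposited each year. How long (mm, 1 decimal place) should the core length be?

Dividing by 2 density bands per year: 48 / 2 = 24 years.
Length ≈ 70.88 × 24 = 1701.1 mm.

1701.1 mm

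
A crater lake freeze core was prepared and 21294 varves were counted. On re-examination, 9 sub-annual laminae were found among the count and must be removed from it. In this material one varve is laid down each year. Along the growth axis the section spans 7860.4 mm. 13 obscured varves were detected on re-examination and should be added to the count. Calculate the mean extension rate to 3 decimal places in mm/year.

0.369 mm/year

True varve count = 21294 − 9 + 13 = 21298.
Extension rate ≈ 7860.4 / 21298 = 0.369 mm/year.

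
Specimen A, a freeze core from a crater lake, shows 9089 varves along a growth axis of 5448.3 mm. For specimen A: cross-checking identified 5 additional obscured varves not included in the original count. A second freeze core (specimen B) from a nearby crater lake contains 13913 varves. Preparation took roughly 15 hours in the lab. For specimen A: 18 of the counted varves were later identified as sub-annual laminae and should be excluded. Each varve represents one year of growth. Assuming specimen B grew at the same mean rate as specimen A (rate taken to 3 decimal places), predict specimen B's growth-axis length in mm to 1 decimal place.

Specimen A: true varve count = 9089 − 18 + 5 = 9076.
A: 5448.3 mm over 9076 years gives 5448.3 / 9076 ≈ 0.600 mm/yr.
Length of B = 0.600 × 13913 = 8347.8 mm.

8347.8 mm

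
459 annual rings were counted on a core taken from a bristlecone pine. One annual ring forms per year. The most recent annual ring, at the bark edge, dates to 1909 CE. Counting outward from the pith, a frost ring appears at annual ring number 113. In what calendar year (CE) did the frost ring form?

The frost ring sits at annual ring 113 from the pith, so 459 − 113 = 346 annual rings formed after it.
Counting back 346 years from 1909 CE places the frost ring in 1909 − 346 = 1563 CE.

1563 CE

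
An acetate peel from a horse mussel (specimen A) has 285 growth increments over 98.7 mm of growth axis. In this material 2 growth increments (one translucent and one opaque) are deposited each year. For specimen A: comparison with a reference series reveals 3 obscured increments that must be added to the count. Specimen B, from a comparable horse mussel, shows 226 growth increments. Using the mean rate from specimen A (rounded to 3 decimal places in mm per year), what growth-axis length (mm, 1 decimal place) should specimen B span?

77.4 mm

Specimen A: true growth increment count = 285 + 3 = 288.
Specimen A: dividing by 2 growth increments per year: 288 / 2 = 144 years.
A: Extension rate ≈ 98.7 / 144 = 0.685 mm/year.
Specimen B: dividing by 2 growth increments per year: 226 / 2 = 113 years. B's length ≈ 0.685 × 113 = 77.4 mm.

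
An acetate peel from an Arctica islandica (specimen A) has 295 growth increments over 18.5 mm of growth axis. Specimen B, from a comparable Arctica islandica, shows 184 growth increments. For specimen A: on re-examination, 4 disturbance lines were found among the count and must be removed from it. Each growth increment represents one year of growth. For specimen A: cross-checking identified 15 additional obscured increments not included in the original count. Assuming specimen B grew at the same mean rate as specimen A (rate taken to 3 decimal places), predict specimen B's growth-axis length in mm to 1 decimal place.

11.0 mm

Specimen A: after corrections the count is 295 − 4 + 15 = 306 growth increments.
A: Extension rate ≈ 18.5 / 306 = 0.060 mm per year.
Length of B = 0.060 × 184 = 11.0 mm.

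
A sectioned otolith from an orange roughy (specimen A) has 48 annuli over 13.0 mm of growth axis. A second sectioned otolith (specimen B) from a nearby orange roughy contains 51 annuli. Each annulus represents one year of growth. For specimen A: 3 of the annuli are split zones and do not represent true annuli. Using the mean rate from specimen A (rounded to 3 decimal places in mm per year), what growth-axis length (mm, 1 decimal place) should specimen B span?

Specimen A: adjusted count: 48 − 3 = 45 annuli.
A: Extension rate ≈ 13.0 / 45 = 0.289 mm/year.
Length of B = 0.289 × 51 = 14.7 mm.

14.7 mm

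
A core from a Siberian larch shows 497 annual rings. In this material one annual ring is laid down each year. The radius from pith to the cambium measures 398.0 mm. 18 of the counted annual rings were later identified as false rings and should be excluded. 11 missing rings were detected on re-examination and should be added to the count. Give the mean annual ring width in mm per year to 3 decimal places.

0.812 mm per year

After corrections the count is 497 − 18 + 11 = 490 annual rings.
Mean rate = 398.0 mm / 490 years ≈ 0.812 mm per year.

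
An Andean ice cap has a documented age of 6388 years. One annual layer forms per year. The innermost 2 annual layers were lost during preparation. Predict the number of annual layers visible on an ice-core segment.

At one annual layer per year, 6388 years correspond to 6388 annual layers.
Subtracting the 2 annual layers not captured gives 6388 − 2 = 6386 annual layers in the record.

6386 annual layers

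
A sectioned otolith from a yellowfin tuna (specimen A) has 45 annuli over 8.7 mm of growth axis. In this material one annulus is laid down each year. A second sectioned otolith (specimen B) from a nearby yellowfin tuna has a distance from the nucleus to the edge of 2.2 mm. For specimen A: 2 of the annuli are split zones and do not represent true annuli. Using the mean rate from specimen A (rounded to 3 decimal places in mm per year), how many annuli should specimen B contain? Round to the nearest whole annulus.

11 annuli

Specimen A: true annulus count = 45 − 2 = 43.
A: Mean rate = 8.7 mm / 43 years ≈ 0.202 mm per year.
B spans 2.2 / 0.202 = 10.89 years ≈ 11 annuli.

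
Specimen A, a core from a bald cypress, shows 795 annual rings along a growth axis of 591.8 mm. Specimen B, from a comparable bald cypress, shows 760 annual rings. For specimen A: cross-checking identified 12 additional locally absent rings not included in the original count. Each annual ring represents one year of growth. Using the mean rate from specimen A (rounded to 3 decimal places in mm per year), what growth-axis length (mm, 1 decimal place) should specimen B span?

557.1 mm

Specimen A: correcting the raw count gives 795 + 12 = 807 true annual rings.
A: Extension rate ≈ 591.8 / 807 = 0.733 mm/yr.
B's length ≈ 0.733 × 760 = 557.1 mm.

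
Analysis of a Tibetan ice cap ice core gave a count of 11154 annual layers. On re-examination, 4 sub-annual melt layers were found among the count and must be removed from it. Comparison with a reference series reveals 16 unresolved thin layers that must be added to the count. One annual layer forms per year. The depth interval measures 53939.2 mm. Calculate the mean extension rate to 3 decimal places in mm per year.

4.831 mm per year

True annual layer count = 11154 − 4 + 16 = 11166.
Mean rate = 53939.2 mm / 11166 years ≈ 4.831 mm per year.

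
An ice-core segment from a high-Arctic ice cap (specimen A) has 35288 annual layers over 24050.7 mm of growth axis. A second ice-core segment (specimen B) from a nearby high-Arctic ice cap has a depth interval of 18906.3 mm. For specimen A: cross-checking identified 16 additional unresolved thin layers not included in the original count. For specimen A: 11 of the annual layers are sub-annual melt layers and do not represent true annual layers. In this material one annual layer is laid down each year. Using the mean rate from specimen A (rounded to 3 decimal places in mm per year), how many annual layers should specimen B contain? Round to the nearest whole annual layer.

Specimen A: after corrections the count is 35288 − 11 + 16 = 35293 annual layers.
A: 24050.7 mm over 35293 years gives 24050.7 / 35293 ≈ 0.681 mm/year.
B spans 18906.3 / 0.681 = 27762.56 years ≈ 27763 annual layers.

27763 annual layers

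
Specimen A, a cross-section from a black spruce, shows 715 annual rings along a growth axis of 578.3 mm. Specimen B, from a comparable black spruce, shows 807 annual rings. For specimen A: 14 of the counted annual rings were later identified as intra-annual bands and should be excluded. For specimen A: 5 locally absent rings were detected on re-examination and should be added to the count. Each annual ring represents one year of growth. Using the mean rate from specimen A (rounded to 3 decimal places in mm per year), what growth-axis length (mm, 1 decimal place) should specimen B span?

Specimen A: true annual ring count = 715 − 14 + 5 = 706.
A: 578.3 mm over 706 years gives 578.3 / 706 ≈ 0.819 mm per year.
Length of B = 0.819 × 807 = 660.9 mm.

660.9 mm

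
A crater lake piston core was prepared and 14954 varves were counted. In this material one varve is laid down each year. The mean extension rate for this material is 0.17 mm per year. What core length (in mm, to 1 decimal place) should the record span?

The record spans 14954 years at 0.17 mm per year.
Predicted length = 0.17 mm/year × 14954 years = 2542.2 mm.

2542.2 mm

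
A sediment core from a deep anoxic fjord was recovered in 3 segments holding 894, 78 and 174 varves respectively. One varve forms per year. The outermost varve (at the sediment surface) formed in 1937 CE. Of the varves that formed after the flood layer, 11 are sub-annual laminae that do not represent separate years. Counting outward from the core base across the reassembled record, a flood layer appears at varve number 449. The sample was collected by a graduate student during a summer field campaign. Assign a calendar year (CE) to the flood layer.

1251 CE

Total varves = 894 + 78 + 174 = 1146.
The flood layer sits at varve 449 from the core base, so 1146 − 449 = 697 varves formed after it.
Excluding 11 false varves: 697 − 11 = 686.
Counting back 686 years from 1937 CE places the flood layer in 1937 − 686 = 1251 CE.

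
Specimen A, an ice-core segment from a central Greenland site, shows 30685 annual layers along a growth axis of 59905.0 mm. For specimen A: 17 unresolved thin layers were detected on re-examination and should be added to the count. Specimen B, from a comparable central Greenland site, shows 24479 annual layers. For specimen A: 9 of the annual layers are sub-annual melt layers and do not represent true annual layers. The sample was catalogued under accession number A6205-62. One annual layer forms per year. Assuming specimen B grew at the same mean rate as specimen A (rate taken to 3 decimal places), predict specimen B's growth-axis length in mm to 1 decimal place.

Specimen A: true annual layer count = 30685 − 9 + 17 = 30693.
A: 59905.0 mm over 30693 years gives 59905.0 / 30693 ≈ 1.952 mm/yr.
B's length ≈ 1.952 × 24479 = 47783.0 mm.

47783.0 mm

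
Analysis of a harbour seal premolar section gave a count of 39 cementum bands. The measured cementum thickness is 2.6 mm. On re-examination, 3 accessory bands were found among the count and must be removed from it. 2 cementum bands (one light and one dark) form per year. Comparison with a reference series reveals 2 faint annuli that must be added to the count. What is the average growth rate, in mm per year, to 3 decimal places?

0.137 mm per year

True cementum band count = 39 − 3 + 2 = 38.
With 2 cementum bands per year, 38 / 2 = 19 years.
Mean rate = 2.6 mm / 19 years ≈ 0.137 mm per year.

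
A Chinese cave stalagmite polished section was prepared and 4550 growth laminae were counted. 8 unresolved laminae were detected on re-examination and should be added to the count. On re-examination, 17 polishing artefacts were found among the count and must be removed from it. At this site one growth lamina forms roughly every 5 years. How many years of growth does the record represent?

Adjusted count: 4550 − 17 + 8 = 4541 growth laminae.
At 5 years per growth lamina, 4541 × 5 = 22705 years.

22705 years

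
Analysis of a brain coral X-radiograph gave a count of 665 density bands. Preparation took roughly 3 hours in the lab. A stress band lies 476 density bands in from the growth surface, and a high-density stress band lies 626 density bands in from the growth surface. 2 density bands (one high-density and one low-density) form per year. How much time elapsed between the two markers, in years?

Separation: 626 − 476 = 150 density bands.
With 2 density bands per year, 150 / 2 = 75 years.

75 years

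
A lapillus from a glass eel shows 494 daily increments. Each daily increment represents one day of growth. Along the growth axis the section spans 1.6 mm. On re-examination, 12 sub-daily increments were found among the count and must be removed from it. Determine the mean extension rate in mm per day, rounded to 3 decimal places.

True daily increment count = 494 − 12 = 482.
Extension rate ≈ 1.6 / 482 = 0.003 mm per day.

0.003 mm per day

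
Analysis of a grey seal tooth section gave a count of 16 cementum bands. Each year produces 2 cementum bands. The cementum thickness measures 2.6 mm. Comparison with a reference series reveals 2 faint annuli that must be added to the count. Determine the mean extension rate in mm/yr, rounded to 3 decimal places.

Adjusted count: 16 + 2 = 18 cementum bands.
With 2 cementum bands per year, 18 / 2 = 9 years.
Extension rate ≈ 2.6 / 9 = 0.289 mm/yr.

0.289 mm/yr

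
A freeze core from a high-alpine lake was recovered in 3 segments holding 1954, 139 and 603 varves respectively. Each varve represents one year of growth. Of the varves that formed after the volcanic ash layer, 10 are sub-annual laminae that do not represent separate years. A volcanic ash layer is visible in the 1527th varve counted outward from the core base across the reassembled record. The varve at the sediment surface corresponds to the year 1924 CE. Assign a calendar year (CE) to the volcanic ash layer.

Total varves = 1954 + 139 + 603 = 2696.
The volcanic ash layer sits at varve 1527 from the core base, so 2696 − 1527 = 1169 varves formed after it.
Removing the 10 false varves leaves 1169 − 10 = 1159 true varves beyond the volcanic ash layer.
The varve at the sediment surface is 1924 CE, so the volcanic ash layer dates to 1924 − 1159 = 765 CE.

765 CE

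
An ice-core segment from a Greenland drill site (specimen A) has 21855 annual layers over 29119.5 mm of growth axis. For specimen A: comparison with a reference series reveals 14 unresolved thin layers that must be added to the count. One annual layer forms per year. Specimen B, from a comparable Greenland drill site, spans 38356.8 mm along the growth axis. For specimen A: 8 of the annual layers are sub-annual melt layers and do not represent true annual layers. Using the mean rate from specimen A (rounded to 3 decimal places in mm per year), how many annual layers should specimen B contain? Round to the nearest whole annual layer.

Specimen A: true annual layer count = 21855 − 8 + 14 = 21861.
A: Mean rate = 29119.5 mm / 21861 years ≈ 1.332 mm per year.
For B, 38356.8 / 1.332 = 28796.40 years ≈ 28796 annual layers.

28796 annual layers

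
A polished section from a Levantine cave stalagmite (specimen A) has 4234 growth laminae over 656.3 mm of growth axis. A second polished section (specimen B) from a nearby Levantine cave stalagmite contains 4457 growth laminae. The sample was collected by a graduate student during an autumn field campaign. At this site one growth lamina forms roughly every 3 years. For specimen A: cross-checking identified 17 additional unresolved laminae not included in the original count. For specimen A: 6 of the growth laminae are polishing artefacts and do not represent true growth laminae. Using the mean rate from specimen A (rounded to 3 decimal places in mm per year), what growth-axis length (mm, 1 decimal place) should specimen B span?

695.3 mm

Specimen A: adjusted count: 4234 − 6 + 17 = 4245 growth laminae.
Specimen A: 4245 growth laminae at 3 years each span 4245 × 3 = 12735 years.
A: 656.3 mm over 12735 years gives 656.3 / 12735 ≈ 0.052 mm per year.
Specimen B: at 3 years per growth lamina, 4457 × 3 = 13371 years. Length of B = 0.052 × 13371 = 695.3 mm.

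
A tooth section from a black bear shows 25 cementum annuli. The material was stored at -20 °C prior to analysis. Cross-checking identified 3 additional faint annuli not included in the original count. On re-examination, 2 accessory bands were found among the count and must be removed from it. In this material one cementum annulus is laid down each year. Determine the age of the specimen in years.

Adjusted count: 25 − 2 + 3 = 26 cementum annuli.
One cementum annulus per year makes the duration 26 years.

26 yr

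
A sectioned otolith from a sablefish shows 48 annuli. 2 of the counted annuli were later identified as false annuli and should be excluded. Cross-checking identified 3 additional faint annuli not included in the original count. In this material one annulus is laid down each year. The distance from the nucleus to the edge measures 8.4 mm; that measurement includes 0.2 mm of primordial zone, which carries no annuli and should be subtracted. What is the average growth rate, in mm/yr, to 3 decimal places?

Correcting the raw count gives 48 − 2 + 3 = 49 true annuli.
Removing the 0.2 mm offcut leaves 8.4 − 0.2 = 8.2 mm.
Extension rate ≈ 8.2 / 49 = 0.167 mm/yr.

0.167 mm/yr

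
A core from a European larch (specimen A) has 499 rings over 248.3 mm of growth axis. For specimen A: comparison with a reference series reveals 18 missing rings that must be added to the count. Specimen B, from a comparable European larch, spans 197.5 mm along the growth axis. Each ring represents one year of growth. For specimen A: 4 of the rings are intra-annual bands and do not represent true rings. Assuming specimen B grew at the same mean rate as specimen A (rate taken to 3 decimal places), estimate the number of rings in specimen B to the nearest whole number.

408 rings

Specimen A: true ring count = 499 − 4 + 18 = 513.
A: Extension rate ≈ 248.3 / 513 = 0.484 mm per year.
Specimen B: 197.5 mm / 0.484 mm per year = 408.06 years ≈ 408 rings.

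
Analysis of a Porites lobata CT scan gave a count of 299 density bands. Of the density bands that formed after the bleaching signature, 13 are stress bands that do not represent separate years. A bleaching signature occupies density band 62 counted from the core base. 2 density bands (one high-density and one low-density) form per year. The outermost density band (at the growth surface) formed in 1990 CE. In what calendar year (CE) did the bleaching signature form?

The bleaching signature sits at density band 62 from the core base, so 299 − 62 = 237 density bands formed after it.
237 − 13 false = 224 true density bands after the bleaching signature.
Dividing by 2 density bands per year: 224 / 2 = 112 years.
Counting back 112 years from 1990 CE places the bleaching signature in 1990 − 112 = 1878 CE.

1878 CE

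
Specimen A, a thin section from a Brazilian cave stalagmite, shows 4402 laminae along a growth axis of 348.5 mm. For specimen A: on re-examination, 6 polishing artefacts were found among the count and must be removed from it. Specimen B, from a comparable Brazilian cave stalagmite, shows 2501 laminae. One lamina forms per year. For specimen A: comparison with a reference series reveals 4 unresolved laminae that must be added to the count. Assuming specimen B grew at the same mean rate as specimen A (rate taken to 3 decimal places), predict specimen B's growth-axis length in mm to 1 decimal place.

Specimen A: after corrections the count is 4402 − 6 + 4 = 4400 laminae.
A: 348.5 mm over 4400 years gives 348.5 / 4400 ≈ 0.079 mm per year.
B's length ≈ 0.079 × 2501 = 197.6 mm.

197.6 mm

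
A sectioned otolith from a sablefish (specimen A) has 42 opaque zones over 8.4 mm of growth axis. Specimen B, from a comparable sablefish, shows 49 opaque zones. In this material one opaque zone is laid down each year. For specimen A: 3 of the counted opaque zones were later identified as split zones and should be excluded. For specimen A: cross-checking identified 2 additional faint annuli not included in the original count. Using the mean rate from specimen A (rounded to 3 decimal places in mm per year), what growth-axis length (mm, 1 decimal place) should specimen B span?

10.0 mm

Specimen A: correcting the raw count gives 42 − 3 + 2 = 41 true opaque zones.
A: 8.4 mm over 41 years gives 8.4 / 41 ≈ 0.205 mm/year.
For B, 0.205 mm/year × 49 years = 10.0 mm.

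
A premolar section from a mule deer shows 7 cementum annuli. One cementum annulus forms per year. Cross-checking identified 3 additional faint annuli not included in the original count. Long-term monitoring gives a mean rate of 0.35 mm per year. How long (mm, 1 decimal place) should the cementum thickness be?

After corrections the count is 7 + 3 = 10 cementum annuli.
Length ≈ 0.35 × 10 = 3.5 mm.

3.5 mm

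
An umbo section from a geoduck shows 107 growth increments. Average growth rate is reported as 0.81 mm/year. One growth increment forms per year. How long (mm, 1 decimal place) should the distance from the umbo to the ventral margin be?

The record spans 107 years at 0.81 mm per year.
Predicted length = 0.81 mm/year × 107 years = 86.7 mm.

86.7 mm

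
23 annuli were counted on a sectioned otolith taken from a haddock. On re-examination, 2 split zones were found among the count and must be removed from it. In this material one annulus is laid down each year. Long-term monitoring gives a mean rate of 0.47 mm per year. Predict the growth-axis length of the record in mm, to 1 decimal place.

Correcting the raw count gives 23 − 2 = 21 true annuli.
Predicted length = 0.47 mm/year × 21 years = 9.9 mm.

9.9 mm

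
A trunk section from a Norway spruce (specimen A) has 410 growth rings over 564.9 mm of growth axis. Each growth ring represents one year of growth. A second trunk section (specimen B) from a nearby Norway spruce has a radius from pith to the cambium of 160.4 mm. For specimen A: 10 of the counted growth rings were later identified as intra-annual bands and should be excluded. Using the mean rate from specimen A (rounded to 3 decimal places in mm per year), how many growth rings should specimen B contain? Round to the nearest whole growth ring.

114 growth rings

Specimen A: after corrections the count is 410 − 10 = 400 growth rings.
A: Extension rate ≈ 564.9 / 400 = 1.412 mm/yr.
Specimen B: 160.4 mm / 1.412 mm per year = 113.60 years ≈ 114 growth rings.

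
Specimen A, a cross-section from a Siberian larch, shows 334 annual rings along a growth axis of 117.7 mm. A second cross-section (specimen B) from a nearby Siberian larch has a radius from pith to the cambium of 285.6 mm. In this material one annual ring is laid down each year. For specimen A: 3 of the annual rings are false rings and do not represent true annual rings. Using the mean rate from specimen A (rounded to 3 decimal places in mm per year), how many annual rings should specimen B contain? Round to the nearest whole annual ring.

Specimen A: adjusted count: 334 − 3 = 331 annual rings.
A: 117.7 mm over 331 years gives 117.7 / 331 ≈ 0.356 mm/yr.
B spans 285.6 / 0.356 = 802.25 years ≈ 802 annual rings.

802 annual rings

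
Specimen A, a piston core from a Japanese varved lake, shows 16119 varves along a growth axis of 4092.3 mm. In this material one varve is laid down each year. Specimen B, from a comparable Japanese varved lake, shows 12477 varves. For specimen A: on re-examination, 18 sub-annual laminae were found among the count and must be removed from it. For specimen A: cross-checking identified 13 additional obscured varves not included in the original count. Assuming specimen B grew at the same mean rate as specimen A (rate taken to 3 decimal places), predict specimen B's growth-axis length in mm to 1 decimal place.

3169.2 mm

Specimen A: adjusted count: 16119 − 18 + 13 = 16114 varves.
A: 4092.3 mm over 16114 years gives 4092.3 / 16114 ≈ 0.254 mm per year.
B's length ≈ 0.254 × 12477 = 3169.2 mm.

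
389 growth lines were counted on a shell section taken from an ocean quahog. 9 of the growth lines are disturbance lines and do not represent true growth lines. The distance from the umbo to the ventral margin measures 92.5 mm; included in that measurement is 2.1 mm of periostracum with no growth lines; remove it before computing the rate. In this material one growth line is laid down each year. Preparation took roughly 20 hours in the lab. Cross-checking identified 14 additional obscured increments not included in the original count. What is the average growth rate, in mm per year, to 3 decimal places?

0.229 mm per year

Correcting the raw count gives 389 − 9 + 14 = 394 true growth lines.
The growth record spans 92.5 − 2.1 = 90.4 mm.
Mean rate = 90.4 mm / 394 years ≈ 0.229 mm per year.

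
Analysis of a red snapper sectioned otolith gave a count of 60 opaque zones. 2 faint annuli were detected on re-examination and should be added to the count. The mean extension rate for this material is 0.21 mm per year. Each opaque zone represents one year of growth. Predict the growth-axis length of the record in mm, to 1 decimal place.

13.0 mm

Correcting the raw count gives 60 + 2 = 62 true opaque zones.
Predicted length = 0.21 mm/year × 62 years = 13.0 mm.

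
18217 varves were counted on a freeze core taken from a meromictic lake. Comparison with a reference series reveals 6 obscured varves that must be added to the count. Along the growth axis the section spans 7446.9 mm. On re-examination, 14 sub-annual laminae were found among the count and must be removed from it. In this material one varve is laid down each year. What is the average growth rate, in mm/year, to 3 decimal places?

0.409 mm/year

After corrections the count is 18217 − 14 + 6 = 18209 varves.
Mean rate = 7446.9 mm / 18209 years ≈ 0.409 mm/year.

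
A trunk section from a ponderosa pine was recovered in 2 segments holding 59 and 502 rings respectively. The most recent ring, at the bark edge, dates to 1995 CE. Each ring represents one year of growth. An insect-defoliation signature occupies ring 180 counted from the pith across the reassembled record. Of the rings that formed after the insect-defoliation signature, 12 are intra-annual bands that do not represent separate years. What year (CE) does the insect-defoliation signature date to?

Total rings = 59 + 502 = 561.
561 − 180 = 381 rings lie beyond the insect-defoliation signature toward the bark edge.
Excluding 12 false rings: 381 − 12 = 369.
1995 − 369 = 1626 CE.

1626 CE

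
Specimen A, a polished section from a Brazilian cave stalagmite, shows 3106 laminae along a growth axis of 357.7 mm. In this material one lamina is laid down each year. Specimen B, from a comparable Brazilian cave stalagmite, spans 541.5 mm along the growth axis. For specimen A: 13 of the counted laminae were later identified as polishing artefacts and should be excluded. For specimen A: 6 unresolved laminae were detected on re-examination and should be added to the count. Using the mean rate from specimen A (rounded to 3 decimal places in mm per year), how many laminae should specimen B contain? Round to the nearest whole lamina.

Specimen A: adjusted count: 3106 − 13 + 6 = 3099 laminae.
A: 357.7 mm over 3099 years gives 357.7 / 3099 ≈ 0.115 mm per year.
B spans 541.5 / 0.115 = 4708.70 years ≈ 4709 laminae.

4709 laminae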